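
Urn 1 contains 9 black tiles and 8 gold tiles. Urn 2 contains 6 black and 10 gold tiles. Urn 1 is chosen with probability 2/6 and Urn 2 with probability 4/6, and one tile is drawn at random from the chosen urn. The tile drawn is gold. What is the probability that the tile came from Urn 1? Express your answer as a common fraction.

32/117

P(gold | Urn 1) = 8/17; P(gold | Urn 2) = 5/8.
P(gold) = 1/3·8/17 + 2/3·5/8 = 39/68.
By Bayes' rule, P(Urn 1 | gold) = 8/51 / 39/68 = 32/117 ≈ 0.2735.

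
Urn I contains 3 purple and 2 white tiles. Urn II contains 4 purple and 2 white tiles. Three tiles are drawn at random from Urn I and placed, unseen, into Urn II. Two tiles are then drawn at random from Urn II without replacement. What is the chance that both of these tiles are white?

Condition on how many of the transferred tiles are white (from Urn I: 2 white of 5; then Urn II has 9 total).
  0 white: C(2,0)C(3,3)/C(5,3) = 1/10; then P = C(2,2)/C(9,2) = 1/36
  1 white: C(2,1)C(3,2)/C(5,3) = 3/5; then P = C(3,2)/C(9,2) = 1/12
  2 white: C(2,2)C(3,1)/C(5,3) = 3/10; then P = C(4,2)/C(9,2) = 1/6
P(both white) = 37/360 ≈ 0.1028.

37/360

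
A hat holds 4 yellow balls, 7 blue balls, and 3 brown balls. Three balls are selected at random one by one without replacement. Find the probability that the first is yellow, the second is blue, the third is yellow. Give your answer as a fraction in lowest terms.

Multiply the conditional probability of each draw in order, without replacement, so each draw removes one from its color and from the total.
P = (4/14) · (7/13) · (3/12) = 1/26 ≈ 0.0385.

1/26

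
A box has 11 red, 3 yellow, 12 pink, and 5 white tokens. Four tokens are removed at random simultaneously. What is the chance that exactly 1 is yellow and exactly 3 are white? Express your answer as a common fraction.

Unordered draws without replacement: count favorable combinations over C(31,4).
Favorable = C(11,0) · C(3,1) · C(12,0) · C(5,3) = 30; total = C(31,4) = 31465.
P = 30/31465 = 6/6293 ≈ 0.0010.

6/6293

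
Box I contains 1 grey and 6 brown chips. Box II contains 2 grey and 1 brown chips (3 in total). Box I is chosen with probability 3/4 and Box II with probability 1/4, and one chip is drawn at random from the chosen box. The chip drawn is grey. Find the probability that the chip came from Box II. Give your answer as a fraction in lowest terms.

P(grey | Box I) = 1/7; P(grey | Box II) = 2/3.
P(grey) = 3/4·1/7 + 1/4·2/3 = 23/84.
By Bayes' rule, P(Box II | grey) = 1/6 / 23/84 = 14/23 ≈ 0.6087.

14/23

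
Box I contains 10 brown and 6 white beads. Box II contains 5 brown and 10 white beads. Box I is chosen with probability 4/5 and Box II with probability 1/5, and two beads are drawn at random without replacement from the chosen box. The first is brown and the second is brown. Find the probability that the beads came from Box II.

4/67

P(E | Box I) = 3/8; P(E | Box II) = 2/21.
P(E) = 4/5·3/8 + 1/5·2/21 = 67/210.
By Bayes' rule, P(Box II | E) = 2/105 / 67/210 = 4/67 ≈ 0.0597.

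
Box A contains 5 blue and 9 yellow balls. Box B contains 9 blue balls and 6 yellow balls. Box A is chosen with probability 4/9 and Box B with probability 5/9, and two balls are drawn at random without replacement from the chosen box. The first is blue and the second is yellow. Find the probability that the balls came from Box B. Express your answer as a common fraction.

P(E | Box A) = 45/182; P(E | Box B) = 9/35.
P(E) = 4/9·45/182 + 5/9·9/35 = 23/91.
By Bayes' rule, P(Box B | E) = 1/7 / 23/91 = 13/23 ≈ 0.5652.

13/23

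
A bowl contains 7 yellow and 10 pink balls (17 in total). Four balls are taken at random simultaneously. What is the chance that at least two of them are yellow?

19/34

Sum the hypergeometric tail for j = 2,…,4 yellow balls.
Favorable = C(7,2)·C(10,2) + C(7,3)·C(10,1) + C(7,4)·C(10,0) = 1330; total = C(17,4) = 2380.
P = 1330/2380 = 19/34 ≈ 0.5588.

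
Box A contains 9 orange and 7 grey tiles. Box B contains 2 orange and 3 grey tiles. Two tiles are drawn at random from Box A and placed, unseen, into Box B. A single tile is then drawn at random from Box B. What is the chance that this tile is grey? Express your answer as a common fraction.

Condition on how many of the transferred tiles are grey (from Box A: 7 grey of 16; then Box B has 7 total).
  0 grey: C(7,0)C(9,2)/C(16,2) = 3/10; then P = 3/7
  1 grey: C(7,1)C(9,1)/C(16,2) = 21/40; then P = 4/7
  2 grey: C(7,2)C(9,0)/C(16,2) = 7/40; then P = 5/7
P(grey from Box B) = 31/56 ≈ 0.5536.

31/56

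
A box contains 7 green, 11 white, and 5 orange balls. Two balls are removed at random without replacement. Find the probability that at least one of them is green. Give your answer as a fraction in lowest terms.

133/253

Use the complement: P(at least one green) = 1 − P(no green).
P(none) = C(16,2)/C(23,2) = 120/253.
So P = 1 − 120/253 = 133/253 ≈ 0.5257.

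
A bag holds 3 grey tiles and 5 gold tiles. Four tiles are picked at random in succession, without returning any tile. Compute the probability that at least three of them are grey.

Sum the hypergeometric tail for j = 3,…,3 grey tiles.
Favorable = C(3,3)·C(5,1) = 5; total = C(8,4) = 70.
P = 5/70 = 1/14 ≈ 0.0714.

1/14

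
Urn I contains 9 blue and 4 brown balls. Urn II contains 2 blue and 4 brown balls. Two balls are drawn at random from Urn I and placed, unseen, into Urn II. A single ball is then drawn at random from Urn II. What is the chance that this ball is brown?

15/26

Condition on how many of the transferred balls are brown (from Urn I: 4 brown of 13; then Urn II has 8 total).
  0 brown: C(4,0)C(9,2)/C(13,2) = 6/13; then P = 4/8
  1 brown: C(4,1)C(9,1)/C(13,2) = 6/13; then P = 5/8
  2 brown: C(4,2)C(9,0)/C(13,2) = 1/13; then P = 6/8
P(brown from Urn II) = 15/26 ≈ 0.5769.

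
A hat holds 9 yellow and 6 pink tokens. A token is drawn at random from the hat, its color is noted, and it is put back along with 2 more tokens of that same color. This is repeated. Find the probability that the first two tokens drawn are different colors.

36/85

Either pink then yellow, or yellow then pink; after the first draw the total is 17.
P = (6/15)·(9/17) + (9/15)·(6/17) = 36/85 ≈ 0.4235.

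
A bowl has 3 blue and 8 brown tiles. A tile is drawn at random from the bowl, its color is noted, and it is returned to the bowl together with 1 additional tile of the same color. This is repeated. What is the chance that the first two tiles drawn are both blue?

After a blue draw the bowl holds 4 blue out of 12.
P = (3/11)·(4/12) = 1/11 ≈ 0.0909.

1/11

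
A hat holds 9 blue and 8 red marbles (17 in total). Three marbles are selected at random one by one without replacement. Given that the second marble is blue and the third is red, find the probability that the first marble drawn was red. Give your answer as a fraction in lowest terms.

P(first=red and the second marble is blue and the third is red) = (8/17)·(9/16)·(7/15) = 21/170.
P(E) = Σ over first color = 12/85 + 21/170 = 9/34.
By Bayes, P(first=red | E) = 21/170 / 9/34 = 7/15 ≈ 0.4667.

7/15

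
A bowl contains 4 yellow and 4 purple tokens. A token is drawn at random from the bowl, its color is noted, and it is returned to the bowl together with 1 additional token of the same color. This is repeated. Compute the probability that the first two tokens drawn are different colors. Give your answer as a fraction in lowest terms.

4/9

Either purple then yellow, or yellow then purple; after the first draw the total is 9.
P = (4/8)·(4/9) + (4/8)·(4/9) = 4/9 ≈ 0.4444.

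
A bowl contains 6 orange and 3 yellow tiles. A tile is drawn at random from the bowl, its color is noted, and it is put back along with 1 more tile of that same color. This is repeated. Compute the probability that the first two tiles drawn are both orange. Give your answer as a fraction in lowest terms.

7/15

After a orange draw the bowl holds 7 orange out of 10.
P = (6/9)·(7/10) = 7/15 ≈ 0.4667.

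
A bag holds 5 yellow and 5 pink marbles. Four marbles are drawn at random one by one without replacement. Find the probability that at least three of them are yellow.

Sum the hypergeometric tail for j = 3,…,4 yellow marbles.
Favorable = C(5,3)·C(5,1) + C(5,4)·C(5,0) = 55; total = C(10,4) = 210.
P = 55/210 = 11/42 ≈ 0.2619.

11/42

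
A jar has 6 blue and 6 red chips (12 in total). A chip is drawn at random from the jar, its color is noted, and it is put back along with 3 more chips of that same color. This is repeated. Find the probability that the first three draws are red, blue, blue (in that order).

Track the composition after each reinforcement of +3.
P = (6/12) · (6/15) · (9/18) = 1/10 ≈ 0.1000.

1/10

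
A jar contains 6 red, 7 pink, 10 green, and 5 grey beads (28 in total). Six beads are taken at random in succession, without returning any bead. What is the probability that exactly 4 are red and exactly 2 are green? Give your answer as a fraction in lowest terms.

Unordered draws without replacement: count favorable combinations over C(28,6).
Favorable = C(6,4) · C(7,0) · C(10,2) · C(5,0) = 675; total = C(28,6) = 376740.
P = 675/376740 = 15/8372 ≈ 0.0018.

15/8372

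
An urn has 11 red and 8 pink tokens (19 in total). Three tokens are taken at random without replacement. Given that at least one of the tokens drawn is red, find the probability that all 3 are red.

P(all 3 red) = C(11,3)/C(19,3) = 55/323; P(at least one red) = 1 − C(8,3)/C(19,3) = 913/969.
Since 'all 3 red' ⊆ 'at least one red', P(all 3 | at least one) = 55/323 / 913/969 = 15/83 ≈ 0.1807.

15/83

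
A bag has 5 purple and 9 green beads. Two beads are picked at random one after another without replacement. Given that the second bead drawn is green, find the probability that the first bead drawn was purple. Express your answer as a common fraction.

P(first=purple and the second bead drawn is green) = (5/14)·(9/13) = 45/182.
P(the second bead drawn is green) = Σ over first color = 45/182 + 36/91 = 9/14.
By Bayes, P(first=purple | the second bead drawn is green) = 45/182 / 9/14 = 5/13 ≈ 0.3846.

5/13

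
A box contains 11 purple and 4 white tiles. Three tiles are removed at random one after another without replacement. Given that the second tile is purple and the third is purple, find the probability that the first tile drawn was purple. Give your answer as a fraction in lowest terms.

9/13

P(first=purple and the second tile is purple and the third is purple) = (11/15)·(10/14)·(9/13) = 33/91.
P(E) = Σ over first color = 33/91 + 44/273 = 11/21.
By Bayes, P(first=purple | E) = 33/91 / 11/21 = 9/13 ≈ 0.6923.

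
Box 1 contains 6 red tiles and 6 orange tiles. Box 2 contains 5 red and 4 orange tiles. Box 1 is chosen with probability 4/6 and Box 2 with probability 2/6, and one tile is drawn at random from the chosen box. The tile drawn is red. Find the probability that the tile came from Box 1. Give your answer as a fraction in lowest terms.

9/14

P(red | Box 1) = 1/2; P(red | Box 2) = 5/9.
P(red) = 2/3·1/2 + 1/3·5/9 = 14/27.
By Bayes' rule, P(Box 1 | red) = 1/3 / 14/27 = 9/14 ≈ 0.6429.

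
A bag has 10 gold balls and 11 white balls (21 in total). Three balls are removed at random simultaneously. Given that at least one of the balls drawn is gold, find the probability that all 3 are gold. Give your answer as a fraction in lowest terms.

P(all 3 gold) = C(10,3)/C(21,3) = 12/133; P(at least one gold) = 1 − C(11,3)/C(21,3) = 233/266.
Since 'all 3 gold' ⊆ 'at least one gold', P(all 3 | at least one) = 12/133 / 233/266 = 24/233 ≈ 0.1030.

24/233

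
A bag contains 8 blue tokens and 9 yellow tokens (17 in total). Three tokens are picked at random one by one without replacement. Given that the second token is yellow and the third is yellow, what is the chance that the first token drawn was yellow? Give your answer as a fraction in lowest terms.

7/15

P(first=yellow and the second token is yellow and the third is yellow) = (9/17)·(8/16)·(7/15) = 21/170.
P(E) = Σ over first color = 12/85 + 21/170 = 9/34.
By Bayes, P(first=yellow | E) = 21/170 / 9/34 = 7/15 ≈ 0.4667.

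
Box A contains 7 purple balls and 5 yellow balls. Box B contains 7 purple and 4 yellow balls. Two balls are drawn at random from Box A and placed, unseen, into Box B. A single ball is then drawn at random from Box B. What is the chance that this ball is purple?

Condition on how many of the transferred balls are purple (from Box A: 7 purple of 12; then Box B has 13 total).
  0 purple: C(7,0)C(5,2)/C(12,2) = 5/33; then P = 7/13
  1 purple: C(7,1)C(5,1)/C(12,2) = 35/66; then P = 8/13
  2 purple: C(7,2)C(5,0)/C(12,2) = 7/22; then P = 9/13
P(purple from Box B) = 49/78 ≈ 0.6282.

49/78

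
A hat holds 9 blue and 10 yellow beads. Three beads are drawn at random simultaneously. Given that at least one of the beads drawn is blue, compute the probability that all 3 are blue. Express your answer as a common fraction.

28/283

P(all 3 blue) = C(9,3)/C(19,3) = 28/323; P(at least one blue) = 1 − C(10,3)/C(19,3) = 283/323.
Since 'all 3 blue' ⊆ 'at least one blue', P(all 3 | at least one) = 28/323 / 283/323 = 28/283 ≈ 0.0989.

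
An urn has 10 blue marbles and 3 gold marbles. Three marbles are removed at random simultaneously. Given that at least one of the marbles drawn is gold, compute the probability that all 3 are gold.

P(all 3 gold) = C(3,3)/C(13,3) = 1/286; P(at least one gold) = 1 − C(10,3)/C(13,3) = 83/143.
Since 'all 3 gold' ⊆ 'at least one gold', P(all 3 | at least one) = 1/286 / 83/143 = 1/166 ≈ 0.0060.

1/166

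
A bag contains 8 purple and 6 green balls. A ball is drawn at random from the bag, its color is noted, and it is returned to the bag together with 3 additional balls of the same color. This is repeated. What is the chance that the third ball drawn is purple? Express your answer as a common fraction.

Sum over the four possibilities for the first two draws (purple/not-purple each), tracking how the purple count and total change by +3 per draw.
P(third is purple) = 4/7 ≈ 0.5714. (In a Pólya urn every draw has the same marginal probability 8/14.)

4/7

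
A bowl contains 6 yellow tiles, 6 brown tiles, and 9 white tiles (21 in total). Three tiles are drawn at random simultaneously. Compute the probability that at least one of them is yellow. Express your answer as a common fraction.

25/38

Use the complement: P(at least one yellow) = 1 − P(no yellow).
P(none) = C(15,3)/C(21,3) = 455/1330.
So P = 1 − 455/1330 = 25/38 ≈ 0.6579.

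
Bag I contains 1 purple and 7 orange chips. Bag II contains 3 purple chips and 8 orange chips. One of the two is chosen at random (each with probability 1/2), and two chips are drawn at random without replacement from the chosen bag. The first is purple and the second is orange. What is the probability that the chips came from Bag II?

96/151

P(E | Bag I) = 1/8; P(E | Bag II) = 12/55.
P(E) = 1/2·1/8 + 1/2·12/55 = 151/880.
By Bayes' rule, P(Bag II | E) = 6/55 / 151/880 = 96/151 ≈ 0.6358.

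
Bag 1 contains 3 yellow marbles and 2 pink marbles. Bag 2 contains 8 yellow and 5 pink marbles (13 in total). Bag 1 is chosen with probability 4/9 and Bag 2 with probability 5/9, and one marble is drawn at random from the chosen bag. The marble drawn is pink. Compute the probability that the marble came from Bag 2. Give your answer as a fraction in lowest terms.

P(pink | Bag 1) = 2/5; P(pink | Bag 2) = 5/13.
P(pink) = 4/9·2/5 + 5/9·5/13 = 229/585.
By Bayes' rule, P(Bag 2 | pink) = 25/117 / 229/585 = 125/229 ≈ 0.5459.

125/229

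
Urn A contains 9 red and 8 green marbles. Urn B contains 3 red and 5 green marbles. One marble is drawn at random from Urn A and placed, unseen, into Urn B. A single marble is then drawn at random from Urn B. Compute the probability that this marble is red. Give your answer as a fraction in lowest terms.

20/51

Condition on how many of the transferred marbles are red (from Urn A: 9 red of 17; then Urn B has 9 total).
  0 red: C(9,0)C(8,1)/C(17,1) = 8/17; then P = 3/9
  1 red: C(9,1)C(8,0)/C(17,1) = 9/17; then P = 4/9
P(red from Urn B) = 20/51 ≈ 0.3922.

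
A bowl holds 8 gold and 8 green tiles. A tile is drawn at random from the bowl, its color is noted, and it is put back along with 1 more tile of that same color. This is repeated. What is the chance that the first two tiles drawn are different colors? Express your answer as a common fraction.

Either gold then green, or green then gold; after the first draw the total is 17.
P = (8/16)·(8/17) + (8/16)·(8/17) = 8/17 ≈ 0.4706.

8/17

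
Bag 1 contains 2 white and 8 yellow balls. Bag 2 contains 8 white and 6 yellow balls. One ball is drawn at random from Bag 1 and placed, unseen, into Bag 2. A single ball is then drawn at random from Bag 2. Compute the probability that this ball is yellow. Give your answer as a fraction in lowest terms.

Condition on how many of the transferred balls are yellow (from Bag 1: 8 yellow of 10; then Bag 2 has 15 total).
  0 yellow: C(8,0)C(2,1)/C(10,1) = 1/5; then P = 6/15
  1 yellow: C(8,1)C(2,0)/C(10,1) = 4/5; then P = 7/15
P(yellow from Bag 2) = 34/75 ≈ 0.4533.

34/75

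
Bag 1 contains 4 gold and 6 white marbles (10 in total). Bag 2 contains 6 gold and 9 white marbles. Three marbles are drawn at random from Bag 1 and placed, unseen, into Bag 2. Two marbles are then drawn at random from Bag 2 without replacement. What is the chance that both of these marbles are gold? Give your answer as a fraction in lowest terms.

113/765

Condition on how many of the transferred marbles are gold (from Bag 1: 4 gold of 10; then Bag 2 has 18 total).
  0 gold: C(4,0)C(6,3)/C(10,3) = 1/6; then P = C(6,2)/C(18,2) = 5/51
  1 gold: C(4,1)C(6,2)/C(10,3) = 1/2; then P = C(7,2)/C(18,2) = 7/51
  2 gold: C(4,2)C(6,1)/C(10,3) = 3/10; then P = C(8,2)/C(18,2) = 28/153
  3 gold: C(4,3)C(6,0)/C(10,3) = 1/30; then P = C(9,2)/C(18,2) = 4/17
P(both gold) = 113/765 ≈ 0.1477.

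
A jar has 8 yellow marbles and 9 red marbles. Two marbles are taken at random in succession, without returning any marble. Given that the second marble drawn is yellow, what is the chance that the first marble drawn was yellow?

7/16

P(first=yellow and the second marble drawn is yellow) = (8/17)·(7/16) = 7/34.
P(the second marble drawn is yellow) = Σ over first color = 7/34 + 9/34 = 8/17.
By Bayes, P(first=yellow | the second marble drawn is yellow) = 7/34 / 8/17 = 7/16 ≈ 0.4375.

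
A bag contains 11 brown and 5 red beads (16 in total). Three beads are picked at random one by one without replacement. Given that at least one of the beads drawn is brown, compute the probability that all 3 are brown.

P(all 3 brown) = C(11,3)/C(16,3) = 33/112; P(at least one brown) = 1 − C(5,3)/C(16,3) = 55/56.
Since 'all 3 brown' ⊆ 'at least one brown', P(all 3 | at least one) = 33/112 / 55/56 = 3/10 ≈ 0.3000.

3/10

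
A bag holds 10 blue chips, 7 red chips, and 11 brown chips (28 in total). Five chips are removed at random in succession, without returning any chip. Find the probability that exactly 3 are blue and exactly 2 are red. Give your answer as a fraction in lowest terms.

Unordered draws without replacement: count favorable combinations over C(28,5).
Favorable = C(10,3) · C(7,2) · C(11,0) = 2520; total = C(28,5) = 98280.
P = 2520/98280 = 1/39 ≈ 0.0256.

1/39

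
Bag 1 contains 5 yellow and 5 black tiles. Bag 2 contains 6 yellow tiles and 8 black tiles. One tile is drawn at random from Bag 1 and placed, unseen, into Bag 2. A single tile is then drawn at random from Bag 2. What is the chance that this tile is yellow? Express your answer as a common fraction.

Condition on how many of the transferred tiles are yellow (from Bag 1: 5 yellow of 10; then Bag 2 has 15 total).
  0 yellow: C(5,0)C(5,1)/C(10,1) = 1/2; then P = 6/15
  1 yellow: C(5,1)C(5,0)/C(10,1) = 1/2; then P = 7/15
P(yellow from Bag 2) = 13/30 ≈ 0.4333.

13/30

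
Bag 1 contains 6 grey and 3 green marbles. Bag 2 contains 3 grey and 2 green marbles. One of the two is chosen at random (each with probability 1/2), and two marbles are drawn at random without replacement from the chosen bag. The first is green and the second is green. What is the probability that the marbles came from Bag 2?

6/11

P(E | Bag 1) = 1/12; P(E | Bag 2) = 1/10.
P(E) = 1/2·1/12 + 1/2·1/10 = 11/120.
By Bayes' rule, P(Bag 2 | E) = 1/20 / 11/120 = 6/11 ≈ 0.5455.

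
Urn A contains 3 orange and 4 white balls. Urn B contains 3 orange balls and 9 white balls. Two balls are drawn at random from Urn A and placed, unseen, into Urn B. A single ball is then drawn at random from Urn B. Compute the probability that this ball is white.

Condition on how many of the transferred balls are white (from Urn A: 4 white of 7; then Urn B has 14 total).
  0 white: C(4,0)C(3,2)/C(7,2) = 1/7; then P = 9/14
  1 white: C(4,1)C(3,1)/C(7,2) = 4/7; then P = 10/14
  2 white: C(4,2)C(3,0)/C(7,2) = 2/7; then P = 11/14
P(white from Urn B) = 71/98 ≈ 0.7245.

71/98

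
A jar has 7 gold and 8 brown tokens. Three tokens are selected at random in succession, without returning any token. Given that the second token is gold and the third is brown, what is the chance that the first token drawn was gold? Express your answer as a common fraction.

6/13

P(first=gold and the second token is gold and the third is brown) = (7/15)·(6/14)·(8/13) = 8/65.
P(E) = Σ over first color = 8/65 + 28/195 = 4/15.
By Bayes, P(first=gold | E) = 8/65 / 4/15 = 6/13 ≈ 0.4615.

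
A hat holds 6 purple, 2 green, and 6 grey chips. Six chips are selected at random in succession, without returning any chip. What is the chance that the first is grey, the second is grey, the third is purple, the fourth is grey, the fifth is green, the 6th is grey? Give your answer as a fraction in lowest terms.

Multiply the conditional probability of each draw in order, without replacement, so each draw removes one from its color and from the total.
P = (6/14) · (5/13) · (6/12) · (4/11) · (2/10) · (3/9) = 2/1001 ≈ 0.0020.

2/1001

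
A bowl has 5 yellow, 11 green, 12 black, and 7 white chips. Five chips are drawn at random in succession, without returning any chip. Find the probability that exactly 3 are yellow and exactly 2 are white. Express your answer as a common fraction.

15/23188

Unordered draws without replacement: count favorable combinations over C(35,5).
Favorable = C(5,3) · C(11,0) · C(12,0) · C(7,2) = 210; total = C(35,5) = 324632.
P = 210/324632 = 15/23188 ≈ 0.0006.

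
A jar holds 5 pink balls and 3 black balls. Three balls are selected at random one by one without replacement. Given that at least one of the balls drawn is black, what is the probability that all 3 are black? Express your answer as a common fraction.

1/46

P(all 3 black) = C(3,3)/C(8,3) = 1/56; P(at least one black) = 1 − C(5,3)/C(8,3) = 23/28.
Since 'all 3 black' ⊆ 'at least one black', P(all 3 | at least one) = 1/56 / 23/28 = 1/46 ≈ 0.0217.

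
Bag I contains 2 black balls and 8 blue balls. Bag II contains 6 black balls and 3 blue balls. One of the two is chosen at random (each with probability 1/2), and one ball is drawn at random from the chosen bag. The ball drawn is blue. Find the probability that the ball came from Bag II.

P(blue | Bag I) = 4/5; P(blue | Bag II) = 1/3.
P(blue) = 1/2·4/5 + 1/2·1/3 = 17/30.
By Bayes' rule, P(Bag II | blue) = 1/6 / 17/30 = 5/17 ≈ 0.2941.

5/17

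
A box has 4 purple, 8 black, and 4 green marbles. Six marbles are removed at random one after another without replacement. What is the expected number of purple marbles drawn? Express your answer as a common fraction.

By linearity of expectation, E[X] = Σ P(draw i is purple); by symmetry each draw (even without replacement) has P(purple) = 4/16.
E[X] = 6 · 4/16 = 3/2 ≈ 1.5000.

3/2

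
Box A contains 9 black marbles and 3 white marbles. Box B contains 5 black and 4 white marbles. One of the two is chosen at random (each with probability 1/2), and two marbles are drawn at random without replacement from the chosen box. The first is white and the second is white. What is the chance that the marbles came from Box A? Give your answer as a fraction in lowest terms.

3/14

P(E | Box A) = 1/22; P(E | Box B) = 1/6.
P(E) = 1/2·1/22 + 1/2·1/6 = 7/66.
By Bayes' rule, P(Box A | E) = 1/44 / 7/66 = 3/14 ≈ 0.2143.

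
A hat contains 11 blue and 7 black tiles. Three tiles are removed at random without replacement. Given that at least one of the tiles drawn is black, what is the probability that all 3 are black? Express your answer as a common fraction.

5/93

P(all 3 black) = C(7,3)/C(18,3) = 35/816; P(at least one black) = 1 − C(11,3)/C(18,3) = 217/272.
Since 'all 3 black' ⊆ 'at least one black', P(all 3 | at least one) = 35/816 / 217/272 = 5/93 ≈ 0.0538.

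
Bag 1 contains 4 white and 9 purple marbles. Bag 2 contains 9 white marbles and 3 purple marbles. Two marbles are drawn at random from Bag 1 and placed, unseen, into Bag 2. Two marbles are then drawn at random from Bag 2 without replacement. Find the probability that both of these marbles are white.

541/1183

Condition on how many of the transferred marbles are white (from Bag 1: 4 white of 13; then Bag 2 has 14 total).
  0 white: C(4,0)C(9,2)/C(13,2) = 6/13; then P = C(9,2)/C(14,2) = 36/91
  1 white: C(4,1)C(9,1)/C(13,2) = 6/13; then P = C(10,2)/C(14,2) = 45/91
  2 white: C(4,2)C(9,0)/C(13,2) = 1/13; then P = C(11,2)/C(14,2) = 55/91
P(both white) = 541/1183 ≈ 0.4573.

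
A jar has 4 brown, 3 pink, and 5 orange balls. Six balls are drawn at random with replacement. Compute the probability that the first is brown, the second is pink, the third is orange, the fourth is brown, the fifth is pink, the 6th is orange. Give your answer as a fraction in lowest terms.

25/20736

Multiply the conditional probability of each draw in order, with replacement (the composition resets each draw).
P = (4/12) · (3/12) · (5/12) · (4/12) · (3/12) · (5/12) = 25/20736 ≈ 0.0012.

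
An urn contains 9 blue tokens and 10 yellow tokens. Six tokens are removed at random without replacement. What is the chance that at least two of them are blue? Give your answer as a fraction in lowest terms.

Sum the hypergeometric tail for j = 2,…,6 blue tokens.
Favorable = C(9,2)·C(10,4) + C(9,3)·C(10,3) + C(9,4)·C(10,2) + C(9,5)·C(10,1) + C(9,6)·C(10,0) = 24654; total = C(19,6) = 27132.
P = 24654/27132 = 587/646 ≈ 0.9087.

587/646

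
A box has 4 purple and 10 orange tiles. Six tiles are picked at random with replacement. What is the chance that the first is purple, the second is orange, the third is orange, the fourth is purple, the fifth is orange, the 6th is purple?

1000/117649

Multiply the conditional probability of each draw in order, with replacement (the composition resets each draw).
P = (4/14) · (10/14) · (10/14) · (4/14) · (10/14) · (4/14) = 1000/117649 ≈ 0.0085.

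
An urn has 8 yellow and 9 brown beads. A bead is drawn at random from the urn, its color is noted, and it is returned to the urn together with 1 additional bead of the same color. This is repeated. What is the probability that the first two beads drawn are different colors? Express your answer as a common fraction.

Either yellow then brown, or brown then yellow; after the first draw the total is 18.
P = (8/17)·(9/18) + (9/17)·(8/18) = 8/17 ≈ 0.4706.

8/17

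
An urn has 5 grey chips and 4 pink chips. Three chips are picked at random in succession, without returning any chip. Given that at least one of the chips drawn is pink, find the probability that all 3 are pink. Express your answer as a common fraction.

2/37

P(all 3 pink) = C(4,3)/C(9,3) = 1/21; P(at least one pink) = 1 − C(5,3)/C(9,3) = 37/42.
Since 'all 3 pink' ⊆ 'at least one pink', P(all 3 | at least one) = 1/21 / 37/42 = 2/37 ≈ 0.0541.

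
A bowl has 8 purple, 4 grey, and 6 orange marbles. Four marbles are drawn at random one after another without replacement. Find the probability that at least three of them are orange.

Sum the hypergeometric tail for j = 3,…,4 orange marbles.
Favorable = C(6,3)·C(12,1) + C(6,4)·C(12,0) = 255; total = C(18,4) = 3060.
P = 255/3060 = 1/12 ≈ 0.0833.

1/12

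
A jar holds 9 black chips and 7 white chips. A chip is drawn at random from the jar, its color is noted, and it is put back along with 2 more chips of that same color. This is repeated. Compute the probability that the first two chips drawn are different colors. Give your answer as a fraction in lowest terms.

7/16

Either white then black, or black then white; after the first draw the total is 18.
P = (7/16)·(9/18) + (9/16)·(7/18) = 7/16 ≈ 0.4375.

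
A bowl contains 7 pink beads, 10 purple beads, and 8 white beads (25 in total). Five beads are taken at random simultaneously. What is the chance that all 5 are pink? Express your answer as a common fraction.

Unordered draws without replacement: count favorable combinations over C(25,5).
Favorable = C(7,5) · C(10,0) · C(8,0) = 21; total = C(25,5) = 53130.
P = 21/53130 = 1/2530 ≈ 0.0004.

1/2530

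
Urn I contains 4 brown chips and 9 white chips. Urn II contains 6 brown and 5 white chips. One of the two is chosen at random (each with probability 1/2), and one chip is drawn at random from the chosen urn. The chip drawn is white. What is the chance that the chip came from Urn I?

99/164

P(white | Urn I) = 9/13; P(white | Urn II) = 5/11.
P(white) = 1/2·9/13 + 1/2·5/11 = 82/143.
By Bayes' rule, P(Urn I | white) = 9/26 / 82/143 = 99/164 ≈ 0.6037.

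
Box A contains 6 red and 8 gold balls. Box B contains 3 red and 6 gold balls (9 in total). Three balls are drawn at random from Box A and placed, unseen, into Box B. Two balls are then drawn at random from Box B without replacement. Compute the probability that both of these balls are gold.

795/2002

Condition on how many of the transferred balls are gold (from Box A: 8 gold of 14; then Box B has 12 total).
  0 gold: C(8,0)C(6,3)/C(14,3) = 5/91; then P = C(6,2)/C(12,2) = 5/22
  1 gold: C(8,1)C(6,2)/C(14,3) = 30/91; then P = C(7,2)/C(12,2) = 7/22
  2 gold: C(8,2)C(6,1)/C(14,3) = 6/13; then P = C(8,2)/C(12,2) = 14/33
  3 gold: C(8,3)C(6,0)/C(14,3) = 2/13; then P = C(9,2)/C(12,2) = 6/11
P(both gold) = 795/2002 ≈ 0.3971.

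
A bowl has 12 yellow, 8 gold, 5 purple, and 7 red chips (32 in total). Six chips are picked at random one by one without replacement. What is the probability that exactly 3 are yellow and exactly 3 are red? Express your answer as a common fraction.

Unordered draws without replacement: count favorable combinations over C(32,6).
Favorable = C(12,3) · C(8,0) · C(5,0) · C(7,3) = 7700; total = C(32,6) = 906192.
P = 7700/906192 = 275/32364 ≈ 0.0085.

275/32364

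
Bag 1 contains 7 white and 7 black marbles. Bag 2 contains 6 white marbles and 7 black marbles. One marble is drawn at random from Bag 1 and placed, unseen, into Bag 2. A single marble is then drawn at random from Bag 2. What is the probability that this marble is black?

Condition on how many of the transferred marbles are black (from Bag 1: 7 black of 14; then Bag 2 has 14 total).
  0 black: C(7,0)C(7,1)/C(14,1) = 1/2; then P = 7/14
  1 black: C(7,1)C(7,0)/C(14,1) = 1/2; then P = 8/14
P(black from Bag 2) = 15/28 ≈ 0.5357.

15/28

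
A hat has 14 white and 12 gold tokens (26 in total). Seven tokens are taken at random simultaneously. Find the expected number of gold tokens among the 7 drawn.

By linearity of expectation, E[X] = Σ P(draw i is gold); by symmetry each draw (even without replacement) has P(gold) = 12/26.
E[X] = 7 · 12/26 = 42/13 ≈ 3.2308.

42/13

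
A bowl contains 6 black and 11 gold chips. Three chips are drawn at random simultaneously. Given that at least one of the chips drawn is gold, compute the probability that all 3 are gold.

P(all 3 gold) = C(11,3)/C(17,3) = 33/136; P(at least one gold) = 1 − C(6,3)/C(17,3) = 33/34.
Since 'all 3 gold' ⊆ 'at least one gold', P(all 3 | at least one) = 33/136 / 33/34 = 1/4 ≈ 0.2500.

1/4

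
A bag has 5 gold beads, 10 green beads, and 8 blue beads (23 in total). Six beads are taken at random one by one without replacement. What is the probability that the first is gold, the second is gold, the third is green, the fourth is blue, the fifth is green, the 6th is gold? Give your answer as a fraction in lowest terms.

Multiply the conditional probability of each draw in order, without replacement, so each draw removes one from its color and from the total.
P = (5/23) · (4/22) · (10/21) · (8/20) · (9/19) · (3/18) = 20/33649 ≈ 0.0006.

20/33649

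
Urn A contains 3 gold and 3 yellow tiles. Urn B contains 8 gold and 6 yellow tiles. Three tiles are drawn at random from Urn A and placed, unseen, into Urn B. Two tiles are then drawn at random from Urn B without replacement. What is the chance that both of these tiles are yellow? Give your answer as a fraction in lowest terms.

123/680

Condition on how many of the transferred tiles are yellow (from Urn A: 3 yellow of 6; then Urn B has 17 total).
  0 yellow: C(3,0)C(3,3)/C(6,3) = 1/20; then P = C(6,2)/C(17,2) = 15/136
  1 yellow: C(3,1)C(3,2)/C(6,3) = 9/20; then P = C(7,2)/C(17,2) = 21/136
  2 yellow: C(3,2)C(3,1)/C(6,3) = 9/20; then P = C(8,2)/C(17,2) = 7/34
  3 yellow: C(3,3)C(3,0)/C(6,3) = 1/20; then P = C(9,2)/C(17,2) = 9/34
P(both yellow) = 123/680 ≈ 0.1809.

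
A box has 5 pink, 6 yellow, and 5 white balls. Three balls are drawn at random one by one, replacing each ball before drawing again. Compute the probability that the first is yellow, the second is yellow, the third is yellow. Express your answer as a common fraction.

27/512

Multiply the conditional probability of each draw in order, with replacement (the composition resets each draw).
P = (6/16) · (6/16) · (6/16) = 27/512 ≈ 0.0527.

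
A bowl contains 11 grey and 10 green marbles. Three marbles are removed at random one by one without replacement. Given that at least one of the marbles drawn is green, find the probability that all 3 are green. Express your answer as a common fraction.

24/233

P(all 3 green) = C(10,3)/C(21,3) = 12/133; P(at least one green) = 1 − C(11,3)/C(21,3) = 233/266.
Since 'all 3 green' ⊆ 'at least one green', P(all 3 | at least one) = 12/133 / 233/266 = 24/233 ≈ 0.1030.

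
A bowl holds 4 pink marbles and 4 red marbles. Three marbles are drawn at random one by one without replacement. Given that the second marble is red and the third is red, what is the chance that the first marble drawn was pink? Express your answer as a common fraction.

P(first=pink and the second marble is red and the third is red) = (4/8)·(4/7)·(3/6) = 1/7.
P(E) = Σ over first color = 1/7 + 1/14 = 3/14.
By Bayes, P(first=pink | E) = 1/7 / 3/14 = 2/3 ≈ 0.6667.

2/3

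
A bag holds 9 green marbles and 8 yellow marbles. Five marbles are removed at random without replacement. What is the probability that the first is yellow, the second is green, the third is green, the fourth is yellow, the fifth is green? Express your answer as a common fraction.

42/1105

Multiply the conditional probability of each draw in order, without replacement, so each draw removes one from its color and from the total.
P = (8/17) · (9/16) · (8/15) · (7/14) · (7/13) = 42/1105 ≈ 0.0380.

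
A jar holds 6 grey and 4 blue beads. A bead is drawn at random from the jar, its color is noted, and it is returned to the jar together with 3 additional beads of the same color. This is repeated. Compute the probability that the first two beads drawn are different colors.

24/65

Either blue then grey, or grey then blue; after the first draw the total is 13.
P = (4/10)·(6/13) + (6/10)·(4/13) = 24/65 ≈ 0.3692.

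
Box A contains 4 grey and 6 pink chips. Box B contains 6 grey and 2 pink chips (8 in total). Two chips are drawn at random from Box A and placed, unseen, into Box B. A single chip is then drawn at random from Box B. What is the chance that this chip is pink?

Condition on how many of the transferred chips are pink (from Box A: 6 pink of 10; then Box B has 10 total).
  0 pink: C(6,0)C(4,2)/C(10,2) = 2/15; then P = 2/10
  1 pink: C(6,1)C(4,1)/C(10,2) = 8/15; then P = 3/10
  2 pink: C(6,2)C(4,0)/C(10,2) = 1/3; then P = 4/10
P(pink from Box B) = 8/25 ≈ 0.3200.

8/25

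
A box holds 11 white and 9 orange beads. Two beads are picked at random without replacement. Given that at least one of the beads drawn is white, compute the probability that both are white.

P(both white) = C(11,2)/C(20,2) = 11/38; P(at least one white) = 1 − C(9,2)/C(20,2) = 77/95.
Since 'both white' ⊆ 'at least one white', P(both | at least one) = 11/38 / 77/95 = 5/14 ≈ 0.3571.

5/14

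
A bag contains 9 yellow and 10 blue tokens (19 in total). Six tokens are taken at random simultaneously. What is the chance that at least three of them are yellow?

407/646

Sum the hypergeometric tail for j = 3,…,6 yellow tokens.
Favorable = C(9,3)·C(10,3) + C(9,4)·C(10,2) + C(9,5)·C(10,1) + C(9,6)·C(10,0) = 17094; total = C(19,6) = 27132.
P = 17094/27132 = 407/646 ≈ 0.6300.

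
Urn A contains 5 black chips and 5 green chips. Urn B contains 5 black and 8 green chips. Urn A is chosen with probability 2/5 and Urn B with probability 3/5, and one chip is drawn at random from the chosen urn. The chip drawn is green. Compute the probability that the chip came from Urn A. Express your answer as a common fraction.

13/37

P(green | Urn A) = 1/2; P(green | Urn B) = 8/13.
P(green) = 2/5·1/2 + 3/5·8/13 = 37/65.
By Bayes' rule, P(Urn A | green) = 1/5 / 37/65 = 13/37 ≈ 0.3514.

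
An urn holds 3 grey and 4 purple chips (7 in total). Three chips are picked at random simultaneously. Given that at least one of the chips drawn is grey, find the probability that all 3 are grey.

1/31

P(all 3 grey) = C(3,3)/C(7,3) = 1/35; P(at least one grey) = 1 − C(4,3)/C(7,3) = 31/35.
Since 'all 3 grey' ⊆ 'at least one grey', P(all 3 | at least one) = 1/35 / 31/35 = 1/31 ≈ 0.0323.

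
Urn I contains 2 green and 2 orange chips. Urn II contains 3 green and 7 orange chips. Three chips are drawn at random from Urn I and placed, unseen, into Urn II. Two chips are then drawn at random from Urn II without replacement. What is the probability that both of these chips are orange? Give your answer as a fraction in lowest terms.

Condition on how many of the transferred chips are orange (from Urn I: 2 orange of 4; then Urn II has 13 total).
  1 orange: C(2,1)C(2,2)/C(4,3) = 1/2; then P = C(8,2)/C(13,2) = 14/39
  2 orange: C(2,2)C(2,1)/C(4,3) = 1/2; then P = C(9,2)/C(13,2) = 6/13
P(both orange) = 16/39 ≈ 0.4103.

16/39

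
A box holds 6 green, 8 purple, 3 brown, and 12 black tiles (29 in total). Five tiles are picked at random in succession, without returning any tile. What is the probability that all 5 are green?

Unordered draws without replacement: count favorable combinations over C(29,5).
Favorable = C(6,5) · C(8,0) · C(3,0) · C(12,0) = 6; total = C(29,5) = 118755.
P = 6/118755 = 2/39585 ≈ 0.0001.

2/39585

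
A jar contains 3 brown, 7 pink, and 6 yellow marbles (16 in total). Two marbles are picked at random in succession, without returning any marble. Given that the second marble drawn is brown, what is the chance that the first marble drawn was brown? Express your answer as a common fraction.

2/15

P(first=brown and the second marble drawn is brown) = (3/16)·(2/15) = 1/40.
P(the second marble drawn is brown) = Σ over first color = 1/40 + 7/80 + 3/40 = 3/16.
By Bayes, P(first=brown | the second marble drawn is brown) = 1/40 / 3/16 = 2/15 ≈ 0.1333.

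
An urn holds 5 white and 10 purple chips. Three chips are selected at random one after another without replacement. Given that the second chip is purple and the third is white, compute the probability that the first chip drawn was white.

4/13

P(first=white and the second chip is purple and the third is white) = (5/15)·(10/14)·(4/13) = 20/273.
P(E) = Σ over first color = 20/273 + 15/91 = 5/21.
By Bayes, P(first=white | E) = 20/273 / 5/21 = 4/13 ≈ 0.3077.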